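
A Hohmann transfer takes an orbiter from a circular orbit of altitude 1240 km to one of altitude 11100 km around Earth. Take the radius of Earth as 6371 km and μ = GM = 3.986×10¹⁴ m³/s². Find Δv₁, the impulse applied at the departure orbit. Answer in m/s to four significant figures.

r₁ = 6371 + 1240 = 7611.0 km = 7.6110×10⁶ m.
r₂ = 6371 + 11100 = 17471 km = 1.7471×10⁷ m.
Transfer ellipse a_t = (r₁ + r₂)/2 = 1.254×10⁷ m.
At r₁: circular v_c1 = √(μ/r₁) = 7237 m/s; transfer-perigee v_p = √[μ(2/r₁ − 1/a_t)] = 8542 m/s.
Δv₁ = v_p − v_c1 = 1305 m/s.

Δv ≈ 1305 m/s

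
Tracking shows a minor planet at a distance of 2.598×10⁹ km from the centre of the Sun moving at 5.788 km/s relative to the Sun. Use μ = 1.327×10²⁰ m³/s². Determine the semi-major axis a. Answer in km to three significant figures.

a ≈ 1.93×10⁹ km

r = 2.598×10¹² m.
Vis-viva rearranged: 1/a = 2/r − v²/μ = 7.698×10⁻¹³ − 2.525×10⁻¹³ = 5.174×10⁻¹³ m⁻¹.
a = 1.933×10¹² m = 1.9329×10⁹ km.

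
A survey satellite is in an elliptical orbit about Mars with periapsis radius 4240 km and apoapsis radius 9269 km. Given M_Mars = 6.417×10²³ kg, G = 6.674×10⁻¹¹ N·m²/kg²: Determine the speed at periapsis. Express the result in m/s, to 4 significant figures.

μ = GM = 6.674×10⁻¹¹ × 6.417×10²³ = 4.283×10¹³ m³/s².
Semi-major axis a = (r_p + r_a)/2 = 6754.5 km = 6.754×10⁶ m.
Vis-viva: v² = μ(2/r − 1/a) = 4.283×10¹³ × (4.717×10⁻⁷ − 1.480×10⁻⁷) = 1.386×10⁷ m²/s².
v = 3723 m/s.

v ≈ 3723 m/s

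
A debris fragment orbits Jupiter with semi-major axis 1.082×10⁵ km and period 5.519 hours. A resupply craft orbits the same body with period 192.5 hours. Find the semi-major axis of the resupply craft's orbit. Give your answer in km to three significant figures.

Kepler's third law: a³ ∝ T², so a₂ = a₁ (T₂/T₁)^(2/3).
T₂/T₁ = 34.88, (T₂/T₁)^(2/3) = 10.68.
a₂ = 1.082×10⁵ × 10.68 = 1.155×10⁶ km.

a₂ ≈ 1.16×10⁶ km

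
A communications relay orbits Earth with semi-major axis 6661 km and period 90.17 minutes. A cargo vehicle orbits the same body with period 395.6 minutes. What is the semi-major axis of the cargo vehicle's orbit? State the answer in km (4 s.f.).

Kepler's third law: a³ ∝ T², so a₂ = a₁ (T₂/T₁)^(2/3).
T₂/T₁ = 4.387, (T₂/T₁)^(2/3) = 2.680.
a₂ = 6661 × 2.680 = 17850 km.

a₂ ≈ 17850 km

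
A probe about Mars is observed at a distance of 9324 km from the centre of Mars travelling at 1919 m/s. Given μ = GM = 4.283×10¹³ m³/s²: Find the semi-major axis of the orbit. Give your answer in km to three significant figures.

a ≈ 7780 km

r = 9.324×10⁶ m.
Vis-viva rearranged: 1/a = 2/r − v²/μ = 2.145×10⁻⁷ − 8.598×10⁻⁸ = 1.285×10⁻⁷ m⁻¹.
a = 7.781×10⁶ m = 7780.9 km.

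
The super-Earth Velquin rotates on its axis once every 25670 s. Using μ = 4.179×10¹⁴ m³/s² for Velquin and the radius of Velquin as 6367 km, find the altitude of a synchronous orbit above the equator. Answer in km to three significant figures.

A synchronous orbit has period T, so by Kepler's third law a = (μT²/4π²)^(1/3).
μT²/4π² = 4.179×10¹⁴ × (2.567×10⁴)² / 39.48 = 6.975×10²¹ m³.
a = 1.911×10⁷ m = 19107 km.
Altitude h = a − R = 19107 − 6367 = 12740 km.

h_sync ≈ 12700 km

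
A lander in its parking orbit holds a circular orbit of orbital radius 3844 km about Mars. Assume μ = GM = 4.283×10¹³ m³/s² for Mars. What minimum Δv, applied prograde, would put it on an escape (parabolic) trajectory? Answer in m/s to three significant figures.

Δv ≈ 1380 m/s

r = 3844 km = 3.844×10⁶ m.
Circular speed v_c = √(μ/r) = 3338 m/s.
Escape speed v_esc = √(2μ/r) = √2 × v_c = 4721 m/s.
Δv = v_esc − v_c = 1383 m/s.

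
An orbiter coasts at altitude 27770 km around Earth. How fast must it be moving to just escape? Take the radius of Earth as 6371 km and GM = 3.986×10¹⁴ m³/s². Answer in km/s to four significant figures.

v_esc ≈ 4.832 km/s

r = 6371 + 27770 = 34141 km = 3.4141×10⁷ m.
Escape speed v_esc = √(2μ/r) = √(2 × 3.986×10¹⁴ / 3.414×10⁷) = √(2.335×10⁷) = 4832 m/s.
= 4.832 km/s.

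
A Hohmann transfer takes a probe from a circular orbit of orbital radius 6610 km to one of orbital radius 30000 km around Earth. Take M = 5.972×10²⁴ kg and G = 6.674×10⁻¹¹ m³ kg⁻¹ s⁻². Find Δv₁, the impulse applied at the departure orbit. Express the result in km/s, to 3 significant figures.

Δv ≈ 2.18 km/s

μ = GM = 6.674×10⁻¹¹ × 5.972×10²⁴ = 3.986×10¹⁴ m³/s².
r₁ = 6610 km = 6.610×10⁶ m.
r₂ = 30000 km = 3.000×10⁷ m.
Transfer ellipse a_t = (r₁ + r₂)/2 = 1.830×10⁷ m.
At r₁: circular v_c1 = √(μ/r₁) = 7765 m/s; transfer-perigee v_p = √[μ(2/r₁ − 1/a_t)] = 9941 m/s.
Δv₁ = v_p − v_c1 = 2176 m/s.
= 2.176 km/s.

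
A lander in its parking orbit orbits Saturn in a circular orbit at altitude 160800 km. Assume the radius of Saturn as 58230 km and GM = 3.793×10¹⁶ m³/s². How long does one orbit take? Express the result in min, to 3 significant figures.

T ≈ 1740 min

r = 58230 + 160800 = 219030 km = 2.1903×10⁸ m.
Kepler's third law: T = 2π√(r³/μ) = 2π√((2.190×10⁸)³ / 3.793×10¹⁶).
r³/μ = 2.770×10⁸ s², so T = 2π × 1.664×10⁴ = 1.046×10⁵ s.
Converting: 1.046×10⁵ s ÷ 60.00 = 1743 min.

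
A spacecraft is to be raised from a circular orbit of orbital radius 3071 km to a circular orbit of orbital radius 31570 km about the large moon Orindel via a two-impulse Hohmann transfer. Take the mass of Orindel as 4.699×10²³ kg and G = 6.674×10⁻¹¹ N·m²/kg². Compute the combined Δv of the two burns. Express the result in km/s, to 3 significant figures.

μ = GM = 6.674×10⁻¹¹ × 4.699×10²³ = 3.136×10¹³ m³/s².
r₁ = 3071 km = 3.071×10⁶ m.
r₂ = 31570 km = 3.157×10⁷ m.
Transfer ellipse a_t = (r₁ + r₂)/2 = 1.732×10⁷ m.
At r₁: circular v_c1 = √(μ/r₁) = 3196 m/s; transfer-periapsis v_p = √[μ(2/r₁ − 1/a_t)] = 4314 m/s.
Δv₁ = v_p − v_c1 = 1119 m/s.
At r₂: circular v_c2 = √(μ/r₂) = 996.7 m/s; transfer-apoapsis v_a = √[μ(2/r₂ − 1/a_t)] = 419.7 m/s.
Δv₂ = v_c2 − v_a = 577.0 m/s.
Total Δv = Δv₁ + Δv₂ = 1696 m/s = 1.696 km/s.

Δv_total ≈ 1.70 km/s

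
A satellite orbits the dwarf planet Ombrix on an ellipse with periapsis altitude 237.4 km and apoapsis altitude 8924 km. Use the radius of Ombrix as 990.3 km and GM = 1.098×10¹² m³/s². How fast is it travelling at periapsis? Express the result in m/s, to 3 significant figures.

v ≈ 1260 m/s

r_p = 990.3 + 237.4 = 1227.7 km = 1.2277×10⁶ m.
r_a = 990.3 + 8924 = 9914.3 km = 9.9143×10⁶ m.
Semi-major axis a = (r_p + r_a)/2 = 5571.0 km = 5.571×10⁶ m.
Vis-viva: v² = μ(2/r − 1/a) = 1.098×10¹² × (1.629×10⁻⁶ − 1.795×10⁻⁷) = 1.592×10⁶ m²/s².
v = 1262 m/s.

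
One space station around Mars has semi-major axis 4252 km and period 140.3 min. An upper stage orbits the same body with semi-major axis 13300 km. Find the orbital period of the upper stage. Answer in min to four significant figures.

Kepler's third law: T² ∝ a³, so T₂ = T₁ (a₂/a₁)^(3/2).
a₂/a₁ = 3.128, (a₂/a₁)^(3/2) = 5.532.
T₂ = 140.3 × 5.532 = 776.1 min.

T₂ ≈ 776.1 min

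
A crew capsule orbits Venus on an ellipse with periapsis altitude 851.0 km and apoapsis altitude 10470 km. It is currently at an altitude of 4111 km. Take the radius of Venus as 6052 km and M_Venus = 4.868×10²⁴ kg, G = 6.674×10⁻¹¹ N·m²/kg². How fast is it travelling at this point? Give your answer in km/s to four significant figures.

μ = GM = 6.674×10⁻¹¹ × 4.868×10²⁴ = 3.249×10¹⁴ m³/s².
r_p = 6052 + 851.0 = 6903.0 km = 6.9030×10⁶ m.
r_a = 6052 + 10470 = 16522 km = 1.6522×10⁷ m.
r = 6052 + 4111 = 10163 km = 1.016×10⁷ m.
Semi-major axis a = (r_p + r_a)/2 = 11712 km = 1.171×10⁷ m.
Vis-viva: v² = μ(2/r − 1/a) = 3.249×10¹⁴ × (1.968×10⁻⁷ − 8.538×10⁻⁸) = 3.620×10⁷ m²/s².
v = 6016 m/s = 6.016 km/s.

v ≈ 6.016 km/s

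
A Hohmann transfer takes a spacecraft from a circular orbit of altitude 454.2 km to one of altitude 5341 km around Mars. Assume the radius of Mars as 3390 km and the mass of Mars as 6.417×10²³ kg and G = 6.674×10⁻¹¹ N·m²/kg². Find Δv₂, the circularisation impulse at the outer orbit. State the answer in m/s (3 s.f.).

Δv ≈ 483 m/s

μ = GM = 6.674×10⁻¹¹ × 6.417×10²³ = 4.283×10¹³ m³/s².
r₁ = 3390 + 454.2 = 3844.2 km = 3.8442×10⁶ m.
r₂ = 3390 + 5341 = 8731.0 km = 8.7310×10⁶ m.
Transfer ellipse a_t = (r₁ + r₂)/2 = 6.288×10⁶ m.
At r₁: circular v_c1 = √(μ/r₁) = 3338 m/s; transfer-periapsis v_p = √[μ(2/r₁ − 1/a_t)] = 3933 m/s.
At r₂: circular v_c2 = √(μ/r₂) = 2215 m/s; transfer-apoapsis v_a = √[μ(2/r₂ − 1/a_t)] = 1732 m/s.
Δv₂ = v_c2 − v_a = 483.0 m/s.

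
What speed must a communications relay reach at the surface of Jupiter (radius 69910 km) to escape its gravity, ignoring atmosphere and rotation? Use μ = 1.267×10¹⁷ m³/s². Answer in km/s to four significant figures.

v_esc ≈ 60.21 km/s

r = R = 6.991×10⁷ m.
Escape speed v_esc = √(2μ/r) = √(2 × 1.267×10¹⁷ / 6.991×10⁷) = √(3.625×10⁹) = 60210 m/s.
= 60.21 km/s.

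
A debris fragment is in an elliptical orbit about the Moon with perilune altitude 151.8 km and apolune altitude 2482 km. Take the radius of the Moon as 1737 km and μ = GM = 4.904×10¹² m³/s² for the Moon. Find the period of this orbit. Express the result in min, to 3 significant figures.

r_p = 1737 + 151.8 = 1888.8 km = 1.8888×10⁶ m.
r_a = 1737 + 2482 = 4219.0 km = 4.2190×10⁶ m.
Semi-major axis a = (r_p + r_a)/2 = (1888.8 + 4219.0)/2 = 3053.9 km = 3.054×10⁶ m.
By Kepler's third law T = 2π√(a³/μ) = 2π × 2.410×10³ = 1.514×10⁴ s.
= 252.4 min.

T ≈ 252 min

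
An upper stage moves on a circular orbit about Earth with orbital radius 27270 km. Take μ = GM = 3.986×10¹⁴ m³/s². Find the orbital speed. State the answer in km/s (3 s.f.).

v ≈ 3.82 km/s

r = 27270 km = 2.727×10⁷ m.
For a circular orbit v = √(μ/r) = √(3.986×10¹⁴ / 2.727×10⁷) = √(1.462×10⁷) = 3823 m/s.
That is 3.823 km/s.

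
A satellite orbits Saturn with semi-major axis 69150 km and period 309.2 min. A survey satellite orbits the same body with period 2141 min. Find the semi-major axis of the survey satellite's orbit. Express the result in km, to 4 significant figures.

Kepler's third law: a³ ∝ T², so a₂ = a₁ (T₂/T₁)^(2/3).
T₂/T₁ = 6.924, (T₂/T₁)^(2/3) = 3.633.
a₂ = 69150 × 3.633 = 2.512×10⁵ km.

a₂ ≈ 2.512×10⁵ km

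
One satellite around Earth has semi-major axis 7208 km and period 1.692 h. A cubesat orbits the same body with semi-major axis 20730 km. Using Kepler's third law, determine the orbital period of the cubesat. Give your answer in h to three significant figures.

T₂ ≈ 8.25 h

Kepler's third law: T² ∝ a³, so T₂ = T₁ (a₂/a₁)^(3/2).
a₂/a₁ = 2.876, (a₂/a₁)^(3/2) = 4.877.
T₂ = 1.692 × 4.877 = 8.252 h.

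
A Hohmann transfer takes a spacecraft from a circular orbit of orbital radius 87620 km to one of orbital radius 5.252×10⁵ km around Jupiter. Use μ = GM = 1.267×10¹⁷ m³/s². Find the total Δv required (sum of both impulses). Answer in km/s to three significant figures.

r₁ = 87620 km = 8.762×10⁷ m.
r₂ = 5.252×10⁵ km = 5.252×10⁸ m.
Transfer ellipse a_t = (r₁ + r₂)/2 = 3.064×10⁸ m.
At r₁: circular v_c1 = √(μ/r₁) = 38030 m/s; transfer-perijove v_p = √[μ(2/r₁ − 1/a_t)] = 49780 m/s.
Δv₁ = v_p − v_c1 = 11760 m/s.
At r₂: circular v_c2 = √(μ/r₂) = 15530 m/s; transfer-apojove v_a = √[μ(2/r₂ − 1/a_t)] = 8306 m/s.
Δv₂ = v_c2 − v_a = 7226 m/s.
Total Δv = Δv₁ + Δv₂ = 18980 m/s = 18.98 km/s.

Δv_total ≈ 19.0 km/s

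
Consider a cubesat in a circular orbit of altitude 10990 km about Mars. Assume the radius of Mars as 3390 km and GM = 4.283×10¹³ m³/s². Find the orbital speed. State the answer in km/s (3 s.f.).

r = 3390 + 10990 = 14380 km = 1.4380×10⁷ m.
For a circular orbit v = √(μ/r) = √(4.283×10¹³ / 1.438×10⁷) = √(2.978×10⁶) = 1726 m/s.
That is 1.726 km/s.

v ≈ 1.73 km/s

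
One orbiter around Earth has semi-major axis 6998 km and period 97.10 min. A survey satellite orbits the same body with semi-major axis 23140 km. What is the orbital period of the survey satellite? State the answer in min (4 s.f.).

T₂ ≈ 583.9 min

Kepler's third law: T² ∝ a³, so T₂ = T₁ (a₂/a₁)^(3/2).
a₂/a₁ = 3.307, (a₂/a₁)^(3/2) = 6.013.
T₂ = 97.10 × 6.013 = 583.9 min.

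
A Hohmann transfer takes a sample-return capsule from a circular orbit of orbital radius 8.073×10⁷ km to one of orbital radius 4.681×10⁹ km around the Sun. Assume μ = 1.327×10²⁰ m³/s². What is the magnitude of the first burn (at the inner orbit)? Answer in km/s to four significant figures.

r₁ = 8.073×10⁷ km = 8.073×10¹⁰ m.
r₂ = 4.681×10⁹ km = 4.681×10¹² m.
Transfer ellipse a_t = (r₁ + r₂)/2 = 2.381×10¹² m.
At r₁: circular v_c1 = √(μ/r₁) = 40540 m/s; transfer-perihelion v_p = √[μ(2/r₁ − 1/a_t)] = 56850 m/s.
Δv₁ = v_p − v_c1 = 16310 m/s.
= 16.31 km/s.

Δv ≈ 16.31 km/s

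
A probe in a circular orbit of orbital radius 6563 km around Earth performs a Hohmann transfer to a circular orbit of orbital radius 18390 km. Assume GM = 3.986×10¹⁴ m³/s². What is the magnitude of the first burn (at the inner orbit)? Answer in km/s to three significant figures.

Δv ≈ 1.67 km/s

r₁ = 6563 km = 6.563×10⁶ m.
r₂ = 18390 km = 1.839×10⁷ m.
Transfer ellipse a_t = (r₁ + r₂)/2 = 1.248×10⁷ m.
At r₁: circular v_c1 = √(μ/r₁) = 7793 m/s; transfer-perigee v_p = √[μ(2/r₁ − 1/a_t)] = 9462 m/s.
Δv₁ = v_p − v_c1 = 1668 m/s.
= 1.668 km/s.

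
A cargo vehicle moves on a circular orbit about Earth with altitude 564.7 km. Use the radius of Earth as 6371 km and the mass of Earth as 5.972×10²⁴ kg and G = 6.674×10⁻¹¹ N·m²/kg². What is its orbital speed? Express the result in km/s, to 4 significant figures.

v ≈ 7.581 km/s

μ = GM = 6.674×10⁻¹¹ × 5.972×10²⁴ = 3.986×10¹⁴ m³/s².
r = 6371 + 564.7 = 6935.7 km = 6.9357×10⁶ m.
For a circular orbit v = √(μ/r) = √(3.986×10¹⁴ / 6.936×10⁶) = √(5.747×10⁷) = 7581 m/s.
That is 7.581 km/s.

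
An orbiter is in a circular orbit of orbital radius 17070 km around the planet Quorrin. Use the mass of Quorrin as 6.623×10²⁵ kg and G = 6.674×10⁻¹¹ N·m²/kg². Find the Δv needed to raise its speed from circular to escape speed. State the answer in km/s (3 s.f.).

μ = GM = 6.674×10⁻¹¹ × 6.623×10²⁵ = 4.420×10¹⁵ m³/s².
r = 17070 km = 1.707×10⁷ m.
Circular speed v_c = √(μ/r) = 16090 m/s.
Escape speed v_esc = √(2μ/r) = √2 × v_c = 22760 m/s.
Δv = v_esc − v_c = 6665 m/s = 6.665 km/s.

Δv ≈ 6.67 km/s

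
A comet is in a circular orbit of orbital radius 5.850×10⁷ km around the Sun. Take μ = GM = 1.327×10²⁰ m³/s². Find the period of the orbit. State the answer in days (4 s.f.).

r = 5.850×10⁷ km = 5.850×10¹⁰ m.
Kepler's third law: T = 2π√(r³/μ) = 2π√((5.850×10¹⁰)³ / 1.327×10²⁰).
r³/μ = 1.509×10¹² s², so T = 2π × 1.228×10⁶ = 7.718×10⁶ s.
Converting: 7.718×10⁶ s ÷ 86400 = 89.32 days.

T ≈ 89.32 days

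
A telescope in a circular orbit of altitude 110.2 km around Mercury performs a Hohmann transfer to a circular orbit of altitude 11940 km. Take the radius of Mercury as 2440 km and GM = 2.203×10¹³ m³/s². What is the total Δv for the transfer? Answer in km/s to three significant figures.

Δv_total ≈ 1.45 km/s

r₁ = 2440 + 110.2 = 2550.2 km = 2.5502×10⁶ m.
r₂ = 2440 + 11940 = 14380 km = 1.4380×10⁷ m.
Transfer ellipse a_t = (r₁ + r₂)/2 = 8.465×10⁶ m.
At r₁: circular v_c1 = √(μ/r₁) = 2939 m/s; transfer-periherm v_p = √[μ(2/r₁ − 1/a_t)] = 3831 m/s.
Δv₁ = v_p − v_c1 = 891.6 m/s.
At r₂: circular v_c2 = √(μ/r₂) = 1238 m/s; transfer-apoherm v_a = √[μ(2/r₂ − 1/a_t)] = 679.4 m/s.
Δv₂ = v_c2 − v_a = 558.4 m/s.
Total Δv = Δv₁ + Δv₂ = 1450 m/s = 1.450 km/s.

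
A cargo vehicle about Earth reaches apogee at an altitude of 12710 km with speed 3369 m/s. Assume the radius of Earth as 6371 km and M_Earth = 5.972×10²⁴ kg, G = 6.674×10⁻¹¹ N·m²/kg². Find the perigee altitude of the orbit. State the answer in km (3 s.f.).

perigee altitude ≈ 747 km

μ = GM = 6.674×10⁻¹¹ × 5.972×10²⁴ = 3.986×10¹⁴ m³/s².
r_a = 6371 + 12710 = 19081 km = 1.908×10⁷ m.
Specific energy ε = v²/2 − μ/r = -1.521×10⁷ J/kg, so a = −μ/(2ε) = 1.310×10⁷ m.
The apsides satisfy r_p + r_a = 2a, so the perigee radius is 2a − r_a = 7.118×10⁶ m = 7117.9 km.
Perigee altitude = 7117.9 − 6371 = 746.86 km.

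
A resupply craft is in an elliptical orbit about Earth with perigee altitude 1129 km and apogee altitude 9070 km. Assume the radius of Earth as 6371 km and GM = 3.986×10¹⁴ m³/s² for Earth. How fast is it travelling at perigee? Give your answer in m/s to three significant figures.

v ≈ 8460 m/s

r_p = 6371 + 1129 = 7500.0 km = 7.5000×10⁶ m.
r_a = 6371 + 9070 = 15441 km = 1.5441×10⁷ m.
Semi-major axis a = (r_p + r_a)/2 = 11470 km = 1.147×10⁷ m.
Vis-viva: v² = μ(2/r − 1/a) = 3.986×10¹⁴ × (2.667×10⁻⁷ − 8.718×10⁻⁸) = 7.154×10⁷ m²/s².
v = 8458 m/s.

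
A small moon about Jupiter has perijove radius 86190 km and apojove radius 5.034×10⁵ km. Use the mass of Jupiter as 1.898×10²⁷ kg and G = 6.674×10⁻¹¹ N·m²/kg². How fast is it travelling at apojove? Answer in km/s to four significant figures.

v ≈ 8.577 km/s

μ = GM = 6.674×10⁻¹¹ × 1.898×10²⁷ = 1.267×10¹⁷ m³/s².
Semi-major axis a = (r_p + r_a)/2 = 2.9480×10⁵ km = 2.948×10⁸ m.
Vis-viva: v² = μ(2/r − 1/a) = 1.267×10¹⁷ × (3.973×10⁻⁹ − 3.392×10⁻⁹) = 7.357×10⁷ m²/s².
v = 8577 m/s = 8.577 km/s.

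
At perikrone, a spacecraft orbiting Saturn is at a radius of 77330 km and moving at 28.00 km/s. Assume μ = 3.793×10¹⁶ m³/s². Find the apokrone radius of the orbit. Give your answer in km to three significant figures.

r_p = 7.733×10⁷ m.
Specific energy ε = v²/2 − μ/r = -9.850×10⁷ J/kg, so a = −μ/(2ε) = 1.925×10⁸ m.
The apsides satisfy r_p + r_a = 2a, so the apokrone radius is 2a − r_p = 3.078×10⁸ m = 3.0776×10⁵ km.

apokrone radius ≈ 3.08×10⁵ km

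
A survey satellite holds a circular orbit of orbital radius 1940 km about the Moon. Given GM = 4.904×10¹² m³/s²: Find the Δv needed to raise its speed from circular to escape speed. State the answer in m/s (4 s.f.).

r = 1940 km = 1.940×10⁶ m.
Circular speed v_c = √(μ/r) = 1590 m/s.
Escape speed v_esc = √(2μ/r) = √2 × v_c = 2248 m/s.
Δv = v_esc − v_c = 658.6 m/s.

Δv ≈ 658.6 m/s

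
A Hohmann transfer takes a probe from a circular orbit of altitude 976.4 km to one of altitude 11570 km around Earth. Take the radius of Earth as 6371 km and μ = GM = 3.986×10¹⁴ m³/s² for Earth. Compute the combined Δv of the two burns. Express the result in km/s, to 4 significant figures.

Δv_total ≈ 2.529 km/s

r₁ = 6371 + 976.4 = 7347.4 km = 7.3474×10⁶ m.
r₂ = 6371 + 11570 = 17941 km = 1.7941×10⁷ m.
Transfer ellipse a_t = (r₁ + r₂)/2 = 1.264×10⁷ m.
At r₁: circular v_c1 = √(μ/r₁) = 7365 m/s; transfer-perigee v_p = √[μ(2/r₁ − 1/a_t)] = 8774 m/s.
Δv₁ = v_p − v_c1 = 1408 m/s.
At r₂: circular v_c2 = √(μ/r₂) = 4714 m/s; transfer-apogee v_a = √[μ(2/r₂ − 1/a_t)] = 3593 m/s.
Δv₂ = v_c2 − v_a = 1120 m/s.
Total Δv = Δv₁ + Δv₂ = 2529 m/s = 2.529 km/s.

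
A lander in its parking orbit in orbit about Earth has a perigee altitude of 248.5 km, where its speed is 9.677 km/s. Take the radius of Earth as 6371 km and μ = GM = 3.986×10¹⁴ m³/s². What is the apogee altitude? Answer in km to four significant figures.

apogee altitude ≈ 16770 km

r_p = 6371 + 248.5 = 6619.5 km = 6.620×10⁶ m.
Specific energy ε = v²/2 − μ/r = -1.339×10⁷ J/kg, so a = −μ/(2ε) = 1.488×10⁷ m.
The apsides satisfy r_p + r_a = 2a, so the apogee radius is 2a − r_p = 2.314×10⁷ m = 23140 km.
Apogee altitude = 23140 − 6371 = 16769 km.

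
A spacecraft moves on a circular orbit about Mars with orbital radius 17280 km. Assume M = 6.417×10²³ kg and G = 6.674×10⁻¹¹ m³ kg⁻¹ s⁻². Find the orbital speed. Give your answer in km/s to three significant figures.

μ = GM = 6.674×10⁻¹¹ × 6.417×10²³ = 4.283×10¹³ m³/s².
r = 17280 km = 1.728×10⁷ m.
For a circular orbit v = √(μ/r) = √(4.283×10¹³ / 1.728×10⁷) = √(2.478×10⁶) = 1574 m/s.
That is 1.574 km/s.

v ≈ 1.57 km/s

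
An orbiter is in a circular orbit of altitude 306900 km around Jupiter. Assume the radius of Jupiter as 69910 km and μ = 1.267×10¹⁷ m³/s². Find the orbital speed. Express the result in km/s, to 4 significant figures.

v ≈ 18.34 km/s

r = 69910 + 306900 = 376810 km = 3.7681×10⁸ m.
For a circular orbit v = √(μ/r) = √(1.267×10¹⁷ / 3.768×10⁸) = √(3.362×10⁸) = 18340 m/s.
That is 18.34 km/s.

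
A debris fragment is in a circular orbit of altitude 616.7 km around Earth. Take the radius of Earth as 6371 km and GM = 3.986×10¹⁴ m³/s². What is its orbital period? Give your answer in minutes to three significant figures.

r = 6371 + 616.7 = 6987.7 km = 6.9877×10⁶ m.
Kepler's third law: T = 2π√(r³/μ) = 2π√((6.988×10⁶)³ / 3.986×10¹⁴).
r³/μ = 8.560×10⁵ s², so T = 2π × 9.252×10² = 5.813×10³ s.
Converting: 5.813×10³ s ÷ 60.00 = 96.89 minutes.

T ≈ 96.9 minutes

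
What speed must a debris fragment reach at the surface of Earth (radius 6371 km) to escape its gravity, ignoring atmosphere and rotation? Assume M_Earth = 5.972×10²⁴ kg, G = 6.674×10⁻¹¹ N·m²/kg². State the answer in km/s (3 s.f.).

μ = GM = 6.674×10⁻¹¹ × 5.972×10²⁴ = 3.986×10¹⁴ m³/s².
r = R = 6.371×10⁶ m.
Escape speed v_esc = √(2μ/r) = √(2 × 3.986×10¹⁴ / 6.371×10⁶) = √(1.251×10⁸) = 11190 m/s.
= 11.19 km/s.

v_esc ≈ 11.2 km/s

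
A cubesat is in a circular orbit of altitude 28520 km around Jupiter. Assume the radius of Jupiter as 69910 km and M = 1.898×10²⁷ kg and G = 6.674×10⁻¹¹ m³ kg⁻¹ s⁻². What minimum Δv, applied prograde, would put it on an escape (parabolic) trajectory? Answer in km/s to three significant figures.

Δv ≈ 14.9 km/s

μ = GM = 6.674×10⁻¹¹ × 1.898×10²⁷ = 1.267×10¹⁷ m³/s².
r = 69910 + 28520 = 98430 km = 9.8430×10⁷ m.
Circular speed v_c = √(μ/r) = 35870 m/s.
Escape speed v_esc = √(2μ/r) = √2 × v_c = 50730 m/s.
Δv = v_esc − v_c = 14860 m/s = 14.86 km/s.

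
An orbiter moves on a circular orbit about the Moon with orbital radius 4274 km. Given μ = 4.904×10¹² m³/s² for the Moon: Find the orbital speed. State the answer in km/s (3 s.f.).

r = 4274 km = 4.274×10⁶ m.
For a circular orbit v = √(μ/r) = √(4.904×10¹² / 4.274×10⁶) = √(1.147×10⁶) = 1071 m/s.
That is 1.071 km/s.

v ≈ 1.07 km/s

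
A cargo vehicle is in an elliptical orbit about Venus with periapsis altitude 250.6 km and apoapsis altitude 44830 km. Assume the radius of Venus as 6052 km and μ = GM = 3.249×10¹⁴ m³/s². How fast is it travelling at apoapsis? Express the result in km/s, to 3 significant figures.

v ≈ 1.19 km/s

r_p = 6052 + 250.6 = 6302.6 km = 6.3026×10⁶ m.
r_a = 6052 + 44830 = 50882 km = 5.0882×10⁷ m.
Semi-major axis a = (r_p + r_a)/2 = 28592 km = 2.859×10⁷ m.
Vis-viva: v² = μ(2/r − 1/a) = 3.249×10¹⁴ × (3.931×10⁻⁸ − 3.497×10⁻⁸) = 1.408×10⁶ m²/s².
v = 1186 m/s = 1.186 km/s.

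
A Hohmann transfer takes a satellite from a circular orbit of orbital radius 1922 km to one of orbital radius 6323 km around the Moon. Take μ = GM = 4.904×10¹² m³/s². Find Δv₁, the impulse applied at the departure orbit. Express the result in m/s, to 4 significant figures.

r₁ = 1922 km = 1.922×10⁶ m.
r₂ = 6323 km = 6.323×10⁶ m.
Transfer ellipse a_t = (r₁ + r₂)/2 = 4.122×10⁶ m.
At r₁: circular v_c1 = √(μ/r₁) = 1597 m/s; transfer-perilune v_p = √[μ(2/r₁ − 1/a_t)] = 1978 m/s.
Δv₁ = v_p − v_c1 = 380.9 m/s.

Δv ≈ 380.9 m/s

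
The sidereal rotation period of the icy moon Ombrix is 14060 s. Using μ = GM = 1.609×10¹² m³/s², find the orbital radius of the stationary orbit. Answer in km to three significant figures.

A synchronous orbit has period T, so by Kepler's third law a = (μT²/4π²)^(1/3).
μT²/4π² = 1.609×10¹² × (1.406×10⁴)² / 39.48 = 8.057×10¹⁸ m³.
a = 2.005×10⁶ m = 2004.7 km.

r_sync ≈ 2000 km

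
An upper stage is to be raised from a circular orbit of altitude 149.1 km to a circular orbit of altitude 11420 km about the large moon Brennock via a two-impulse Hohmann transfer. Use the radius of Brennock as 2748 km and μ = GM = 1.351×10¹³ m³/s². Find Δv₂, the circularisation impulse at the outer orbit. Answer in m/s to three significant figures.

r₁ = 2748 + 149.1 = 2897.1 km = 2.8971×10⁶ m.
r₂ = 2748 + 11420 = 14168 km = 1.4168×10⁷ m.
Transfer ellipse a_t = (r₁ + r₂)/2 = 8.533×10⁶ m.
At r₁: circular v_c1 = √(μ/r₁) = 2159 m/s; transfer-periapsis v_p = √[μ(2/r₁ − 1/a_t)] = 2783 m/s.
At r₂: circular v_c2 = √(μ/r₂) = 976.5 m/s; transfer-apoapsis v_a = √[μ(2/r₂ − 1/a_t)] = 569.0 m/s.
Δv₂ = v_c2 − v_a = 407.5 m/s.

Δv ≈ 407 m/s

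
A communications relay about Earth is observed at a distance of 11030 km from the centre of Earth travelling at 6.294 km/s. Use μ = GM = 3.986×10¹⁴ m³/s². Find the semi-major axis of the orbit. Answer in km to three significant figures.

r = 1.103×10⁷ m.
Specific orbital energy ε = v²/2 − μ/r = (6294)²/2 − 3.986×10¹⁴/1.103×10⁷ = -1.633×10⁷ J/kg.
Since ε = −μ/(2a), a = −μ/(2ε) = 1.220×10⁷ m = 12204 km.

a ≈ 12200 km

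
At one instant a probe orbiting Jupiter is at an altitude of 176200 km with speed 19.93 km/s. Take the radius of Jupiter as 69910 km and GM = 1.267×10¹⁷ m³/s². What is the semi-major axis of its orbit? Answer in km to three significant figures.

r = 69910 + 176200 = 2.4611×10⁵ km = 2.461×10⁸ m.
Specific orbital energy ε = v²/2 − μ/r = (19930)²/2 − 1.267×10¹⁷/2.461×10⁸ = -3.162×10⁸ J/kg.
Since ε = −μ/(2a), a = −μ/(2ε) = 2.003×10⁸ m = 2.0034×10⁵ km.

a ≈ 2.00×10⁵ km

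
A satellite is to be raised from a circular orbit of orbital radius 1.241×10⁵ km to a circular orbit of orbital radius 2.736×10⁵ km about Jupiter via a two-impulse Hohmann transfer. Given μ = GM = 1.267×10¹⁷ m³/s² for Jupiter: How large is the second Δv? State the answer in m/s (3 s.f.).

Δv ≈ 4520 m/s

r₁ = 1.241×10⁵ km = 1.241×10⁸ m.
r₂ = 2.736×10⁵ km = 2.736×10⁸ m.
Transfer ellipse a_t = (r₁ + r₂)/2 = 1.988×10⁸ m.
At r₁: circular v_c1 = √(μ/r₁) = 31950 m/s; transfer-perijove v_p = √[μ(2/r₁ − 1/a_t)] = 37480 m/s.
At r₂: circular v_c2 = √(μ/r₂) = 21520 m/s; transfer-apojove v_a = √[μ(2/r₂ − 1/a_t)] = 17000 m/s.
Δv₂ = v_c2 − v_a = 4519 m/s.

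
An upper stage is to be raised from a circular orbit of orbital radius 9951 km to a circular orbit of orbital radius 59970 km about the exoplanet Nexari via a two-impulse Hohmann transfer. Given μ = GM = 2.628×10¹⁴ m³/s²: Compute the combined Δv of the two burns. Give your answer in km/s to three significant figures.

Δv_total ≈ 2.57 km/s

r₁ = 9951 km = 9.951×10⁶ m.
r₂ = 59970 km = 5.997×10⁷ m.
Transfer ellipse a_t = (r₁ + r₂)/2 = 3.496×10⁷ m.
At r₁: circular v_c1 = √(μ/r₁) = 5139 m/s; transfer-periapsis v_p = √[μ(2/r₁ − 1/a_t)] = 6731 m/s.
Δv₁ = v_p − v_c1 = 1592 m/s.
At r₂: circular v_c2 = √(μ/r₂) = 2093 m/s; transfer-apoapsis v_a = √[μ(2/r₂ − 1/a_t)] = 1117 m/s.
Δv₂ = v_c2 − v_a = 976.5 m/s.
Total Δv = Δv₁ + Δv₂ = 2568 m/s = 2.568 km/s.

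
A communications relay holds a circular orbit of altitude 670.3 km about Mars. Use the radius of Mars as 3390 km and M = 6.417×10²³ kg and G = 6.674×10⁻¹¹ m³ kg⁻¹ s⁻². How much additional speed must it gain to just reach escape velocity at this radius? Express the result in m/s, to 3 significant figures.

Δv ≈ 1350 m/s

μ = GM = 6.674×10⁻¹¹ × 6.417×10²³ = 4.283×10¹³ m³/s².
r = 3390 + 670.3 = 4060.3 km = 4.0603×10⁶ m.
Circular speed v_c = √(μ/r) = 3248 m/s.
Escape speed v_esc = √(2μ/r) = √2 × v_c = 4593 m/s.
Δv = v_esc − v_c = 1345 m/s.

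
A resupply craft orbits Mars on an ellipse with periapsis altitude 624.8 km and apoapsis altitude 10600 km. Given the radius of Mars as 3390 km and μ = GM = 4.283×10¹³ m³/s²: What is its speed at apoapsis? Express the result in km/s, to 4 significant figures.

r_p = 3390 + 624.8 = 4014.8 km = 4.0148×10⁶ m.
r_a = 3390 + 10600 = 13990 km = 1.3990×10⁷ m.
Semi-major axis a = (r_p + r_a)/2 = 9002.4 km = 9.002×10⁶ m.
Vis-viva: v² = μ(2/r − 1/a) = 4.283×10¹³ × (1.430×10⁻⁷ − 1.111×10⁻⁷) = 1.365×10⁶ m²/s².
v = 1168 m/s = 1.168 km/s.

v ≈ 1.168 km/s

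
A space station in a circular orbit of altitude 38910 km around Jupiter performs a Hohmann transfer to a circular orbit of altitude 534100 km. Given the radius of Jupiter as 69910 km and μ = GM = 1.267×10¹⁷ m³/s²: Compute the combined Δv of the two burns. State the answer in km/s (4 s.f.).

r₁ = 69910 + 38910 = 108820 km = 1.0882×10⁸ m.
r₂ = 69910 + 534100 = 604010 km = 6.0401×10⁸ m.
Transfer ellipse a_t = (r₁ + r₂)/2 = 3.564×10⁸ m.
At r₁: circular v_c1 = √(μ/r₁) = 34120 m/s; transfer-perijove v_p = √[μ(2/r₁ − 1/a_t)] = 44420 m/s.
Δv₁ = v_p − v_c1 = 10300 m/s.
At r₂: circular v_c2 = √(μ/r₂) = 14480 m/s; transfer-apojove v_a = √[μ(2/r₂ − 1/a_t)] = 8003 m/s.
Δv₂ = v_c2 − v_a = 6480 m/s.
Total Δv = Δv₁ + Δv₂ = 16780 m/s = 16.78 km/s.

Δv_total ≈ 16.78 km/s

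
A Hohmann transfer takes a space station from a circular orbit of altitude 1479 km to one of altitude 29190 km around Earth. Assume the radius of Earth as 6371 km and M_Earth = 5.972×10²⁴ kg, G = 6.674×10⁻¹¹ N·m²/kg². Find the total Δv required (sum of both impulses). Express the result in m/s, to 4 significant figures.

Δv_total ≈ 3330 m/s

μ = GM = 6.674×10⁻¹¹ × 5.972×10²⁴ = 3.986×10¹⁴ m³/s².
r₁ = 6371 + 1479 = 7850.0 km = 7.8500×10⁶ m.
r₂ = 6371 + 29190 = 35561 km = 3.5561×10⁷ m.
Transfer ellipse a_t = (r₁ + r₂)/2 = 2.171×10⁷ m.
At r₁: circular v_c1 = √(μ/r₁) = 7126 m/s; transfer-perigee v_p = √[μ(2/r₁ − 1/a_t)] = 9121 m/s.
Δv₁ = v_p − v_c1 = 1995 m/s.
At r₂: circular v_c2 = √(μ/r₂) = 3348 m/s; transfer-apogee v_a = √[μ(2/r₂ − 1/a_t)] = 2013 m/s.
Δv₂ = v_c2 − v_a = 1335 m/s.
Total Δv = Δv₁ + Δv₂ = 3330 m/s.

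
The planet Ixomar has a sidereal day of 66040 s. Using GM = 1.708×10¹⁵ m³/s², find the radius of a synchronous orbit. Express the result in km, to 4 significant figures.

A synchronous orbit has period T, so by Kepler's third law a = (μT²/4π²)^(1/3).
μT²/4π² = 1.708×10¹⁵ × (6.604×10⁴)² / 39.48 = 1.887×10²³ m³.
a = 5.736×10⁷ m = 57356 km.

r_sync ≈ 57360 km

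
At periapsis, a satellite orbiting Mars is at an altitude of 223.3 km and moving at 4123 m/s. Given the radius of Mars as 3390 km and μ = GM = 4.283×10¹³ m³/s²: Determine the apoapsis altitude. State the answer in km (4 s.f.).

r_p = 3390 + 223.3 = 3613.3 km = 3.613×10⁶ m.
Specific energy ε = v²/2 − μ/r = -3.354×10⁶ J/kg, so a = −μ/(2ε) = 6.385×10⁶ m.
The apsides satisfy r_p + r_a = 2a, so the apoapsis radius is 2a − r_p = 9.157×10⁶ m = 9157.0 km.
Apoapsis altitude = 9157.0 − 3390 = 5767.0 km.

apoapsis altitude ≈ 5767 km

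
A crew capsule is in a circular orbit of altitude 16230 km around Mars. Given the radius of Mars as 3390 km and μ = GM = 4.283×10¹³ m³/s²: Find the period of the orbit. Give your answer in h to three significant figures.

r = 3390 + 16230 = 19620 km = 1.9620×10⁷ m.
Kepler's third law: T = 2π√(r³/μ) = 2π√((1.962×10⁷)³ / 4.283×10¹³).
r³/μ = 1.763×10⁸ s², so T = 2π × 1.328×10⁴ = 8.344×10⁴ s.
Converting: 8.344×10⁴ s ÷ 3600 = 23.18 h.

T ≈ 23.2 h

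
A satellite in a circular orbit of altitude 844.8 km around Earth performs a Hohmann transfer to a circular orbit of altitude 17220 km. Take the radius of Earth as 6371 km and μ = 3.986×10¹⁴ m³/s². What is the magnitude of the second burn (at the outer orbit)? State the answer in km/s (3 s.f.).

Δv ≈ 1.30 km/s

r₁ = 6371 + 844.8 = 7215.8 km = 7.2158×10⁶ m.
r₂ = 6371 + 17220 = 23591 km = 2.3591×10⁷ m.
Transfer ellipse a_t = (r₁ + r₂)/2 = 1.540×10⁷ m.
At r₁: circular v_c1 = √(μ/r₁) = 7432 m/s; transfer-perigee v_p = √[μ(2/r₁ − 1/a_t)] = 9198 m/s.
At r₂: circular v_c2 = √(μ/r₂) = 4111 m/s; transfer-apogee v_a = √[μ(2/r₂ − 1/a_t)] = 2813 m/s.
Δv₂ = v_c2 − v_a = 1297 m/s.
= 1.297 km/s.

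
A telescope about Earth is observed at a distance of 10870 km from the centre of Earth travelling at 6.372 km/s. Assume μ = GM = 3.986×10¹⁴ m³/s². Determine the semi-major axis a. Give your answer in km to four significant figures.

r = 1.087×10⁷ m.
Specific orbital energy ε = v²/2 − μ/r = (6372)²/2 − 3.986×10¹⁴/1.087×10⁷ = -1.637×10⁷ J/kg.
Since ε = −μ/(2a), a = −μ/(2ε) = 1.218×10⁷ m = 12176 km.

a ≈ 12180 km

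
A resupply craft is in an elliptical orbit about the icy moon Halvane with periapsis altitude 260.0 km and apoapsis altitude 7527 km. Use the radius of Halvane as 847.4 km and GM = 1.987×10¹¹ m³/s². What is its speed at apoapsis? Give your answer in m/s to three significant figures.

v ≈ 74.4 m/s

r_p = 847.4 + 260.0 = 1107.4 km = 1.1074×10⁶ m.
r_a = 847.4 + 7527 = 8374.4 km = 8.3744×10⁶ m.
Semi-major axis a = (r_p + r_a)/2 = 4740.9 km = 4.741×10⁶ m.
Vis-viva: v² = μ(2/r − 1/a) = 1.987×10¹¹ × (2.388×10⁻⁷ − 2.109×10⁻⁷) = 5.542×10³ m²/s².
v = 74.45 m/s.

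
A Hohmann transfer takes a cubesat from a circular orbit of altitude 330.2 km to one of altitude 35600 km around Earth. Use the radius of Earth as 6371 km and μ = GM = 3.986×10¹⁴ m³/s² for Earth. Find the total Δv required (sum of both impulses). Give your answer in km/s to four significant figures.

r₁ = 6371 + 330.2 = 6701.2 km = 6.7012×10⁶ m.
r₂ = 6371 + 35600 = 41971 km = 4.1971×10⁷ m.
Transfer ellipse a_t = (r₁ + r₂)/2 = 2.434×10⁷ m.
At r₁: circular v_c1 = √(μ/r₁) = 7712 m/s; transfer-perigee v_p = √[μ(2/r₁ − 1/a_t)] = 10130 m/s.
Δv₁ = v_p − v_c1 = 2416 m/s.
At r₂: circular v_c2 = √(μ/r₂) = 3082 m/s; transfer-apogee v_a = √[μ(2/r₂ − 1/a_t)] = 1617 m/s.
Δv₂ = v_c2 − v_a = 1465 m/s.
Total Δv = Δv₁ + Δv₂ = 3881 m/s = 3.881 km/s.

Δv_total ≈ 3.881 km/s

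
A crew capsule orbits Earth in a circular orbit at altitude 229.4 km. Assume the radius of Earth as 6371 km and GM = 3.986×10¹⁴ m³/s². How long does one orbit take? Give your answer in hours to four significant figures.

r = 6371 + 229.4 = 6600.4 km = 6.6004×10⁶ m.
Kepler's third law: T = 2π√(r³/μ) = 2π√((6.600×10⁶)³ / 3.986×10¹⁴).
r³/μ = 7.214×10⁵ s², so T = 2π × 8.494×10² = 5.337×10³ s.
Converting: 5.337×10³ s ÷ 3600 = 1.482 hours.

T ≈ 1.482 hours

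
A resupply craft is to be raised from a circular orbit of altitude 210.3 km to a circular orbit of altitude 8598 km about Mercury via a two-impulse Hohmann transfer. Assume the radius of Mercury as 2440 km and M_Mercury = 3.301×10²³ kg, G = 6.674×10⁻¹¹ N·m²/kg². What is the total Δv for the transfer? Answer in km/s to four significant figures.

μ = GM = 6.674×10⁻¹¹ × 3.301×10²³ = 2.203×10¹³ m³/s².
r₁ = 2440 + 210.3 = 2650.3 km = 2.6503×10⁶ m.
r₂ = 2440 + 8598 = 11038 km = 1.1038×10⁷ m.
Transfer ellipse a_t = (r₁ + r₂)/2 = 6.844×10⁶ m.
At r₁: circular v_c1 = √(μ/r₁) = 2883 m/s; transfer-periherm v_p = √[μ(2/r₁ − 1/a_t)] = 3661 m/s.
Δv₁ = v_p − v_c1 = 778.3 m/s.
At r₂: circular v_c2 = √(μ/r₂) = 1413 m/s; transfer-apoherm v_a = √[μ(2/r₂ − 1/a_t)] = 879.1 m/s.
Δv₂ = v_c2 − v_a = 533.6 m/s.
Total Δv = Δv₁ + Δv₂ = 1312 m/s = 1.312 km/s.

Δv_total ≈ 1.312 km/s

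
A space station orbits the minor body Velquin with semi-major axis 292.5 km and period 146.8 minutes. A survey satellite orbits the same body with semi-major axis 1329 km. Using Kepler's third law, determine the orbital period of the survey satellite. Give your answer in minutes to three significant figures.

T₂ ≈ 1420 minutes

Kepler's third law: T² ∝ a³, so T₂ = T₁ (a₂/a₁)^(3/2).
a₂/a₁ = 4.544, (a₂/a₁)^(3/2) = 9.685.
T₂ = 146.8 × 9.685 = 1422 minutes.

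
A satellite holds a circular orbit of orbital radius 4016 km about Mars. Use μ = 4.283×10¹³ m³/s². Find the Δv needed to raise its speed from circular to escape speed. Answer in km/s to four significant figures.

r = 4016 km = 4.016×10⁶ m.
Circular speed v_c = √(μ/r) = 3266 m/s.
Escape speed v_esc = √(2μ/r) = √2 × v_c = 4618 m/s.
Δv = v_esc − v_c = 1353 m/s = 1.353 km/s.

Δv ≈ 1.353 km/s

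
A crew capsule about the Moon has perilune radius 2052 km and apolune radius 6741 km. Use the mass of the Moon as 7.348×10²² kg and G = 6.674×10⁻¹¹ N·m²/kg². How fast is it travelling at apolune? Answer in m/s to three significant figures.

μ = GM = 6.674×10⁻¹¹ × 7.348×10²² = 4.904×10¹² m³/s².
Semi-major axis a = (r_p + r_a)/2 = 4396.5 km = 4.396×10⁶ m.
Vis-viva: v² = μ(2/r − 1/a) = 4.904×10¹² × (2.967×10⁻⁷ − 2.275×10⁻⁷) = 3.395×10⁵ m²/s².
v = 582.7 m/s.

v ≈ 583 m/s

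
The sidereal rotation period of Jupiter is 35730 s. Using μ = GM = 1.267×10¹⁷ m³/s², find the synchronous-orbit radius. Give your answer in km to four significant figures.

A synchronous orbit has period T, so by Kepler's third law a = (μT²/4π²)^(1/3).
μT²/4π² = 1.267×10¹⁷ × (3.573×10⁴)² / 39.48 = 4.097×10²⁴ m³.
a = 1.600×10⁸ m = 1.6002×10⁵ km.

r_sync ≈ 1.600×10⁵ km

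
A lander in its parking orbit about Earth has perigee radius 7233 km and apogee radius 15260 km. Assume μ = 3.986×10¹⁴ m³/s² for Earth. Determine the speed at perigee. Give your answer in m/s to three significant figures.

v ≈ 8650 m/s

Semi-major axis a = (r_p + r_a)/2 = 11246 km = 1.125×10⁷ m.
Vis-viva: v² = μ(2/r − 1/a) = 3.986×10¹⁴ × (2.765×10⁻⁷ − 8.892×10⁻⁸) = 7.477×10⁷ m²/s².
v = 8647 m/s.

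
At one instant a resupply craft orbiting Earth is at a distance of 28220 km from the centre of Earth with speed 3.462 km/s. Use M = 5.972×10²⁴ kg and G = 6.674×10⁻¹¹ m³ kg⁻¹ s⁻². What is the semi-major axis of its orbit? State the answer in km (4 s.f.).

a ≈ 24510 km

μ = GM = 6.674×10⁻¹¹ × 5.972×10²⁴ = 3.986×10¹⁴ m³/s².
r = 2.822×10⁷ m.
Vis-viva rearranged: 1/a = 2/r − v²/μ = 7.087×10⁻⁸ − 3.007×10⁻⁸ = 4.080×10⁻⁸ m⁻¹.
a = 2.451×10⁷ m = 24509 km.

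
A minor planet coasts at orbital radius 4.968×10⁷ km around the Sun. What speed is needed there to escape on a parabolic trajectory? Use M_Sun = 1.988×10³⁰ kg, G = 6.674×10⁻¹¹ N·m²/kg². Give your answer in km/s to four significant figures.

v_esc ≈ 73.08 km/s

μ = GM = 6.674×10⁻¹¹ × 1.988×10³⁰ = 1.327×10²⁰ m³/s².
r = 4.968×10⁷ km = 4.968×10¹⁰ m.
Escape speed v_esc = √(2μ/r) = √(2 × 1.327×10²⁰ / 4.968×10¹⁰) = √(5.341×10⁹) = 73080 m/s.
= 73.08 km/s.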